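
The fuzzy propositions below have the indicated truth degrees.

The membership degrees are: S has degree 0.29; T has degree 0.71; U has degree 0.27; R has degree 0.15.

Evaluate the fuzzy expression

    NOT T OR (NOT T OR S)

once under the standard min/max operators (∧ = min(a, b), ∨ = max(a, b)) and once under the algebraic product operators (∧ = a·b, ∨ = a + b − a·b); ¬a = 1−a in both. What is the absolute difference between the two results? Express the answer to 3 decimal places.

Under standard min/max:
  NOT T = 1 − 0.71 = 0.29
  NOT T = 1 − 0.71 = 0.29
  NOT T OR S = max(a, b) on (0.29, 0.29) = 0.29
  NOT T OR (NOT T OR S) = max(a, b) on (0.29, 0.29) = 0.29
  → value = 0.2900
Under algebraic product:
  NOT T = 1 − 0.7100 = 0.2900
  NOT T = 1 − 0.7100 = 0.2900
  NOT T OR S = a + b − a·b on (0.2900, 0.2900) = 0.4959
  NOT T OR (NOT T OR S) = a + b − a·b on (0.2900, 0.4959) = 0.6421
  → value = 0.6421
|0.2900 − 0.6421| = 0.352

0.352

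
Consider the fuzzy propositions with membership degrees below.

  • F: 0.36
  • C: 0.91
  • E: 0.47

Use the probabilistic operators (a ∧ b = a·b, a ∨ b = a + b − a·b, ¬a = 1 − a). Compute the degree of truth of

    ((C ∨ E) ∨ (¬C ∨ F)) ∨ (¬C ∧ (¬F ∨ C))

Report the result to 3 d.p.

0.975

C ∨ E = a + b − a·b on (0.9100, 0.4700) = 0.9523
¬C = 1 − 0.9100 = 0.0900
¬C ∨ F = a + b − a·b on (0.0900, 0.3600) = 0.4176
(C ∨ E) ∨ (¬C ∨ F) = a + b − a·b on (0.9523, 0.4176) = 0.9722
¬C = 1 − 0.9100 = 0.0900
¬F = 1 − 0.3600 = 0.6400
¬F ∨ C = a + b − a·b on (0.6400, 0.9100) = 0.9676
¬C ∧ (¬F ∨ C) = a·b on (0.0900, 0.9676) = 0.0871
((C ∨ E) ∨ (¬C ∨ F)) ∨ (¬C ∧ (¬F ∨ C)) = a + b − a·b on (0.9722, 0.0871) = 0.9746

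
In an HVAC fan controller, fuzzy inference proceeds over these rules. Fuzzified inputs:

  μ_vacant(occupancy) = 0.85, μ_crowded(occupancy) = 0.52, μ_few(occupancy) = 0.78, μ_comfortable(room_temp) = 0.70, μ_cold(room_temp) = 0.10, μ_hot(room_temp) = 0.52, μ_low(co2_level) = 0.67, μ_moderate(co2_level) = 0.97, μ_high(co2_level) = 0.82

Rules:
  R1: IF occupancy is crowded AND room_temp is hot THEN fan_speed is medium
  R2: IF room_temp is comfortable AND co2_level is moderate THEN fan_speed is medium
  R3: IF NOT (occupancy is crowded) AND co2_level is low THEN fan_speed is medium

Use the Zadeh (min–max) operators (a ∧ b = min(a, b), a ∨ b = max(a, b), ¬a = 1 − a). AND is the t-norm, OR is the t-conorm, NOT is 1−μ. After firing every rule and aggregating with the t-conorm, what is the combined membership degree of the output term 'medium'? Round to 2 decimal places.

0.70

R1: crowded=0.52, hot=0.52; AND[min(a, b)] → w = 0.52
R2: comfortable=0.70, moderate=0.97; AND[min(a, b)] → w = 0.70
R3: ¬crowded=1−0.52=0.48, low=0.67; AND[min(a, b)] → w = 0.48
Rules with consequent 'medium': {R1, R2, R3} → strengths 0.52, 0.70, 0.48
Aggregate via t-conorm [max(a, b)]: 0.70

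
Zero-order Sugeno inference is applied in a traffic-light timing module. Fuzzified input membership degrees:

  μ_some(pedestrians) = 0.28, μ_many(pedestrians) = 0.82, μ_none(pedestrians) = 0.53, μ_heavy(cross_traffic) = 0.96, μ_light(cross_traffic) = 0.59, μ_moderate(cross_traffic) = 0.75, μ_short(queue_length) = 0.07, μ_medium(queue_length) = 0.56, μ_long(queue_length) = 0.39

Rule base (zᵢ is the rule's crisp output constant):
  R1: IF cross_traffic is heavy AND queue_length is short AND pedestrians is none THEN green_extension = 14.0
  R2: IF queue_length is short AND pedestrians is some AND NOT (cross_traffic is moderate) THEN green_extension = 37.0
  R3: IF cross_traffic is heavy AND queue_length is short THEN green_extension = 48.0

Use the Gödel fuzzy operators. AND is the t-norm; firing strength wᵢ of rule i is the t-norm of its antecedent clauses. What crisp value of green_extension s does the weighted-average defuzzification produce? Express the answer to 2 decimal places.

33.00

R1 (z=14.0): heavy=0.96, short=0.07, none=0.53; AND[min(a, b)] → w = 0.07
R2 (z=37.0): short=0.07, some=0.28, ¬moderate=1−0.75=0.25; AND[min(a, b)] → w = 0.07
R3 (z=48.0): heavy=0.96, short=0.07; AND[min(a, b)] → w = 0.07
Weighted average = (0.07·14.0 + 0.07·37.0 + 0.07·48.0) / (0.07 + 0.07 + 0.07)
  = 6.9300 / 0.2100 = 33.00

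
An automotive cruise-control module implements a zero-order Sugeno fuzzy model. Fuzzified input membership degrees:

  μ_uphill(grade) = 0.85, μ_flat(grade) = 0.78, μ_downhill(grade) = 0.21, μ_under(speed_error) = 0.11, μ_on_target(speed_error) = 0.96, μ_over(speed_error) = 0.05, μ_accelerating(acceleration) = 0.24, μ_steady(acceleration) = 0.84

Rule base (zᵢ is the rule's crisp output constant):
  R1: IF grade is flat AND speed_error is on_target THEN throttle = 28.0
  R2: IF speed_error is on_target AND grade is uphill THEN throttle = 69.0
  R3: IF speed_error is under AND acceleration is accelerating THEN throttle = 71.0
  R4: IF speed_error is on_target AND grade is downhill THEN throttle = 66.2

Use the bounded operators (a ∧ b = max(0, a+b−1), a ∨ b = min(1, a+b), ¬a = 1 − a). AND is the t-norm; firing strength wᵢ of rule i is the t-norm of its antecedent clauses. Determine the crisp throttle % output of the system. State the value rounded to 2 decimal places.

51.08

R1 (z=28.0): flat=0.78, on_target=0.96; AND[max(0, a+b−1)] → w = 0.74
R2 (z=69.0): on_target=0.96, uphill=0.85; AND[max(0, a+b−1)] → w = 0.81
R3 (z=71.0): under=0.11, accelerating=0.24; AND[max(0, a+b−1)] → w = 0.00
R4 (z=66.2): on_target=0.96, downhill=0.21; AND[max(0, a+b−1)] → w = 0.17
Weighted average = (0.74·28.0 + 0.81·69.0 + 0.00·71.0 + 0.17·66.2) / (0.74 + 0.81 + 0.00 + 0.17)
  = 87.8640 / 1.7200 = 51.08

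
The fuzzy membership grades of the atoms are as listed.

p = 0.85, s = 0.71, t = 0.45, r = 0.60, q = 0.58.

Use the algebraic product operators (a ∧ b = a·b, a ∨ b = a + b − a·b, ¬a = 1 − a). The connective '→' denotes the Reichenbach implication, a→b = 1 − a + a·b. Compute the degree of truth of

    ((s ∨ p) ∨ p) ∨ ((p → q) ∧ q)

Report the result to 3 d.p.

0.996

s ∨ p = a + b − a·b on (0.7100, 0.8500) = 0.9565
(s ∨ p) ∨ p = a + b − a·b on (0.9565, 0.8500) = 0.9935
p → q  [Reichenbach: 1 − a + a·b] with a=0.8500, b=0.5800 → 0.6430
(p → q) ∧ q = a·b on (0.6430, 0.5800) = 0.3729
((s ∨ p) ∨ p) ∨ ((p → q) ∧ q) = a + b − a·b on (0.9935, 0.3729) = 0.9959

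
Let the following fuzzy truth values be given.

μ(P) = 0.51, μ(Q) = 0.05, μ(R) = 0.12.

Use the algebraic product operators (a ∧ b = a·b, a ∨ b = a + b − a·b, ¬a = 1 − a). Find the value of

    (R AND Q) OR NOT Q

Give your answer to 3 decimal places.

R AND Q = a·b on (0.1200, 0.0500) = 0.0060
NOT Q = 1 − 0.0500 = 0.9500
(R AND Q) OR NOT Q = a + b − a·b on (0.0060, 0.9500) = 0.9503

0.950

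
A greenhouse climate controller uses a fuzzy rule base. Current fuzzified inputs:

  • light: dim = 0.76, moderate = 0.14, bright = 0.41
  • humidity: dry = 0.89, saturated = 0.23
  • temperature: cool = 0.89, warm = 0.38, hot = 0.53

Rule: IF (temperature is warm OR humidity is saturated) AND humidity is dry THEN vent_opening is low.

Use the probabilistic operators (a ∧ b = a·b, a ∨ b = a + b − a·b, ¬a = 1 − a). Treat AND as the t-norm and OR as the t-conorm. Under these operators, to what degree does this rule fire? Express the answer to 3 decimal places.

0.465

firing strength: (warm=0.38 OR saturated=0.23) = 0.5226; AND[a·b] with dry=0.89 → w = 0.4651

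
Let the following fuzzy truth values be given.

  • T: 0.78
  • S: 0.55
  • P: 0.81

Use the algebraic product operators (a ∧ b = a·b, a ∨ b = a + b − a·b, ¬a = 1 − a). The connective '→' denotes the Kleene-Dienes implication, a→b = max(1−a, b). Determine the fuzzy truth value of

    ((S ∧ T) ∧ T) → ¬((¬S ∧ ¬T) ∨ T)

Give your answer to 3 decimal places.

S ∧ T = a·b on (0.5500, 0.7800) = 0.4290
(S ∧ T) ∧ T = a·b on (0.4290, 0.7800) = 0.3346
¬S = 1 − 0.5500 = 0.4500
¬T = 1 − 0.7800 = 0.2200
¬S ∧ ¬T = a·b on (0.4500, 0.2200) = 0.0990
(¬S ∧ ¬T) ∨ T = a + b − a·b on (0.0990, 0.7800) = 0.8018
¬((¬S ∧ ¬T) ∨ T) = 1 − 0.8018 = 0.1982
((S ∧ T) ∧ T) → ¬((¬S ∧ ¬T) ∨ T)  [Kleene-Dienes: max(1−a, b)] with a=0.3346, b=0.1982 → 0.6654

0.665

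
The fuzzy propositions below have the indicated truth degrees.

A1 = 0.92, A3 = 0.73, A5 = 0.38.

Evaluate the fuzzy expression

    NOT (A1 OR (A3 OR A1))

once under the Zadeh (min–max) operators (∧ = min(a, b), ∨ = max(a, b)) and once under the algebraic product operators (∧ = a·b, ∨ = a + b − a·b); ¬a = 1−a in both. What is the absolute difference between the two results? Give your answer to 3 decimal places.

Under Zadeh (min–max):
  A3 OR A1 = max(a, b) on (0.73, 0.92) = 0.92
  A1 OR (A3 OR A1) = max(a, b) on (0.92, 0.92) = 0.92
  NOT (A1 OR (A3 OR A1)) = 1 − 0.92 = 0.08
  → value = 0.0800
Under algebraic product:
  A3 OR A1 = a + b − a·b on (0.7300, 0.9200) = 0.9784
  A1 OR (A3 OR A1) = a + b − a·b on (0.9200, 0.9784) = 0.9983
  NOT (A1 OR (A3 OR A1)) = 1 − 0.9983 = 0.0017
  → value = 0.0017
|0.0800 − 0.0017| = 0.078

0.078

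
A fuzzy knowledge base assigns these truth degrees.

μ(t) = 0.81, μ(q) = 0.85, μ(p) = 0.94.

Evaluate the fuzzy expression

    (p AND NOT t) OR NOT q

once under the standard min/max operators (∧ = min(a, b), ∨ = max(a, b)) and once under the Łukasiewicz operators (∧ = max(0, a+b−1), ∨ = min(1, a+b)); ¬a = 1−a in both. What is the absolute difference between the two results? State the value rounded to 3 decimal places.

0.090

Under standard min/max:
  NOT t = 1 − 0.81 = 0.19
  p AND NOT t = min(a, b) on (0.94, 0.19) = 0.19
  NOT q = 1 − 0.85 = 0.15
  (p AND NOT t) OR NOT q = max(a, b) on (0.19, 0.15) = 0.19
  → value = 0.1900
Under Łukasiewicz:
  NOT t = 1 − 0.81 = 0.19
  p AND NOT t = max(0, a+b−1) on (0.94, 0.19) = 0.13
  NOT q = 1 − 0.85 = 0.15
  (p AND NOT t) OR NOT q = min(1, a+b) on (0.13, 0.15) = 0.28
  → value = 0.2800
|0.1900 − 0.2800| = 0.090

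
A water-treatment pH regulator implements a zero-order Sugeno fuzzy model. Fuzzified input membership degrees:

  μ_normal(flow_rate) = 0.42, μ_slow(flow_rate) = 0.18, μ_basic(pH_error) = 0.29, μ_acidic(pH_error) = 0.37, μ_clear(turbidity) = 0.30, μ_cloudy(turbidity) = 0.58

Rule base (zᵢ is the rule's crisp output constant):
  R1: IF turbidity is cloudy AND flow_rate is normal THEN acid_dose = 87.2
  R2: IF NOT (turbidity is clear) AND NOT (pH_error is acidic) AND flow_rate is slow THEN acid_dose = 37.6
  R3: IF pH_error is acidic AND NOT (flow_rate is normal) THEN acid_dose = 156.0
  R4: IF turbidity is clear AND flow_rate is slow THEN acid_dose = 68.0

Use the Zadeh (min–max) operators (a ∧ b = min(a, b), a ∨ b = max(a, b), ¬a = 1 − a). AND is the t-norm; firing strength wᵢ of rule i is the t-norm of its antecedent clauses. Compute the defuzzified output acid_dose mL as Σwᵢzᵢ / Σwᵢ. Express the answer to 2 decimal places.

R1 (z=87.2): cloudy=0.58, normal=0.42; AND[min(a, b)] → w = 0.42
R2 (z=37.6): ¬clear=1−0.30=0.70, ¬acidic=1−0.37=0.63, slow=0.18; AND[min(a, b)] → w = 0.18
R3 (z=156.0): acidic=0.37, ¬normal=1−0.42=0.58; AND[min(a, b)] → w = 0.37
R4 (z=68.0): clear=0.30, slow=0.18; AND[min(a, b)] → w = 0.18
Weighted average = (0.42·87.2 + 0.18·37.6 + 0.37·156.0 + 0.18·68.0) / (0.42 + 0.18 + 0.37 + 0.18)
  = 113.3520 / 1.1500 = 98.57

98.57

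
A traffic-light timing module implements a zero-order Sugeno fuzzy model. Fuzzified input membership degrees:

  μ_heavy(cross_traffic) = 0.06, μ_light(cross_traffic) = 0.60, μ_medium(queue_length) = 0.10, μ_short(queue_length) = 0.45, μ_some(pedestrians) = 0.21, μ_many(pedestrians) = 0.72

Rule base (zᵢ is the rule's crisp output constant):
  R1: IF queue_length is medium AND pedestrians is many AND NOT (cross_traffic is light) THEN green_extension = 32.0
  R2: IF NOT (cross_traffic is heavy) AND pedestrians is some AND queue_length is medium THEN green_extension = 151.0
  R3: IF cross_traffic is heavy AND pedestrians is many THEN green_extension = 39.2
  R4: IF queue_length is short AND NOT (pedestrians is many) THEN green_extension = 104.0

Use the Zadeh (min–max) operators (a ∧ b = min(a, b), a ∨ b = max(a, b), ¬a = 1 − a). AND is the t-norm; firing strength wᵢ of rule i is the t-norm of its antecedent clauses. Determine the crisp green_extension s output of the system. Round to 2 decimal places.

92.17

R1 (z=32.0): medium=0.10, many=0.72, ¬light=1−0.60=0.40; AND[min(a, b)] → w = 0.10
R2 (z=151.0): ¬heavy=1−0.06=0.94, some=0.21, medium=0.10; AND[min(a, b)] → w = 0.10
R3 (z=39.2): heavy=0.06, many=0.72; AND[min(a, b)] → w = 0.06
R4 (z=104.0): short=0.45, ¬many=1−0.72=0.28; AND[min(a, b)] → w = 0.28
Weighted average = (0.10·32.0 + 0.10·151.0 + 0.06·39.2 + 0.28·104.0) / (0.10 + 0.10 + 0.06 + 0.28)
  = 49.7720 / 0.5400 = 92.17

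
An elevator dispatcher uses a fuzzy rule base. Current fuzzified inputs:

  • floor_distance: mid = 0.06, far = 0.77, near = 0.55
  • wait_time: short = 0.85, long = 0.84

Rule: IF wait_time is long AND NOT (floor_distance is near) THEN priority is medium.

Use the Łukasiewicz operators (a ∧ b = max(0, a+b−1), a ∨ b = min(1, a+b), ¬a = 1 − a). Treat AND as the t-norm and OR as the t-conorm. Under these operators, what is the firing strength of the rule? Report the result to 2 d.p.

firing strength: long=0.84, ¬near=1−0.55=0.45; AND[max(0, a+b−1)] → w = 0.29

0.29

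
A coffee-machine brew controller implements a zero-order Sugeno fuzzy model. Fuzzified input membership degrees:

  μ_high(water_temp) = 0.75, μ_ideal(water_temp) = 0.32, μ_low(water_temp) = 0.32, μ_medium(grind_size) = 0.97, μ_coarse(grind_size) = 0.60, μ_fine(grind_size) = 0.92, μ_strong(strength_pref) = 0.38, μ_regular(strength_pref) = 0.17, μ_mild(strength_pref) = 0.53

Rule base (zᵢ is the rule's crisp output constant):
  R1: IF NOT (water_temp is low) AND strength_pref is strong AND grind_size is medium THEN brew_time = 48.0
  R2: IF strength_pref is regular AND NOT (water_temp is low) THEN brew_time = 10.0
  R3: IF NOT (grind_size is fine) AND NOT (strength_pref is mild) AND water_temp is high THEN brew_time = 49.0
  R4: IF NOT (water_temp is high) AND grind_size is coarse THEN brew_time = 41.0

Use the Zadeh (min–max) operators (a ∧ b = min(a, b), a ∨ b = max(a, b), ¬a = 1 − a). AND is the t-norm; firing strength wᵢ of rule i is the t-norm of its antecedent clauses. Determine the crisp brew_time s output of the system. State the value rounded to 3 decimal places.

38.761

R1 (z=48.0): ¬low=1−0.32=0.68, strong=0.38, medium=0.97; AND[min(a, b)] → w = 0.38
R2 (z=10.0): regular=0.17, ¬low=1−0.32=0.68; AND[min(a, b)] → w = 0.17
R3 (z=49.0): ¬fine=1−0.92=0.08, ¬mild=1−0.53=0.47, high=0.75; AND[min(a, b)] → w = 0.08
R4 (z=41.0): ¬high=1−0.75=0.25, coarse=0.60; AND[min(a, b)] → w = 0.25
Weighted average = (0.38·48.0 + 0.17·10.0 + 0.08·49.0 + 0.25·41.0) / (0.38 + 0.17 + 0.08 + 0.25)
  = 34.1100 / 0.8800 = 38.761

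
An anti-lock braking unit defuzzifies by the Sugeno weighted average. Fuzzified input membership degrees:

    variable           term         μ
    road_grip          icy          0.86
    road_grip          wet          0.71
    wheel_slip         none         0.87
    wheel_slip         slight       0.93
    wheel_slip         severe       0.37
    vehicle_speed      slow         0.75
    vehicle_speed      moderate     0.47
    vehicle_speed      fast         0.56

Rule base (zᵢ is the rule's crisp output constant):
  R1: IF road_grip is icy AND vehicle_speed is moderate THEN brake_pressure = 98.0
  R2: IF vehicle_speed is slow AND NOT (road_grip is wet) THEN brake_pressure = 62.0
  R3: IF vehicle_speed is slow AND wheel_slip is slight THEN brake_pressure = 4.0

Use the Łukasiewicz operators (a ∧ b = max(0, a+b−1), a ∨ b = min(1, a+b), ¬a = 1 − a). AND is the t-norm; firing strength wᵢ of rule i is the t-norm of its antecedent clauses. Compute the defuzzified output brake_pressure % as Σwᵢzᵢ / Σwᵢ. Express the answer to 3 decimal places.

35.752

R1 (z=98.0): icy=0.86, moderate=0.47; AND[max(0, a+b−1)] → w = 0.33
R2 (z=62.0): slow=0.75, ¬wet=1−0.71=0.29; AND[max(0, a+b−1)] → w = 0.04
R3 (z=4.0): slow=0.75, slight=0.93; AND[max(0, a+b−1)] → w = 0.68
Weighted average = (0.33·98.0 + 0.04·62.0 + 0.68·4.0) / (0.33 + 0.04 + 0.68)
  = 37.5400 / 1.0500 = 35.752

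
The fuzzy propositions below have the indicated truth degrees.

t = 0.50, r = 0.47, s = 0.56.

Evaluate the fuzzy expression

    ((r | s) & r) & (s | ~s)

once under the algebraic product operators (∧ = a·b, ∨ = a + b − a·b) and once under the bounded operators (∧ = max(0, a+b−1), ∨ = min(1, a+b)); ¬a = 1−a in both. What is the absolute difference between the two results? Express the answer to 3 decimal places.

Under algebraic product:
  r | s = a + b − a·b on (0.4700, 0.5600) = 0.7668
  (r | s) & r = a·b on (0.7668, 0.4700) = 0.3604
  ~s = 1 − 0.5600 = 0.4400
  s | ~s = a + b − a·b on (0.5600, 0.4400) = 0.7536
  ((r | s) & r) & (s | ~s) = a·b on (0.3604, 0.7536) = 0.2716
  → value = 0.2716
Under bounded:
  r | s = min(1, a+b) on (0.47, 0.56) = 1.00
  (r | s) & r = max(0, a+b−1) on (1.00, 0.47) = 0.47
  ~s = 1 − 0.56 = 0.44
  s | ~s = min(1, a+b) on (0.56, 0.44) = 1.00
  ((r | s) & r) & (s | ~s) = max(0, a+b−1) on (0.47, 1.00) = 0.47
  → value = 0.4700
|0.2716 − 0.4700| = 0.198

0.198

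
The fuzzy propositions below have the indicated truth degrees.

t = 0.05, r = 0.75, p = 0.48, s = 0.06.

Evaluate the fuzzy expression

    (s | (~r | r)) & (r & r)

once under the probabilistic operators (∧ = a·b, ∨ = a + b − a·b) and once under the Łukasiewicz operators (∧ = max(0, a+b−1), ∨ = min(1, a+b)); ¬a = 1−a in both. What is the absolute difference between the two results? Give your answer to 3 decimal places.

0.037

Under probabilistic:
  ~r = 1 − 0.7500 = 0.2500
  ~r | r = a + b − a·b on (0.2500, 0.7500) = 0.8125
  s | (~r | r) = a + b − a·b on (0.0600, 0.8125) = 0.8238
  r & r = a·b on (0.7500, 0.7500) = 0.5625
  (s | (~r | r)) & (r & r) = a·b on (0.8238, 0.5625) = 0.4634
  → value = 0.4634
Under Łukasiewicz:
  ~r = 1 − 0.75 = 0.25
  ~r | r = min(1, a+b) on (0.25, 0.75) = 1.00
  s | (~r | r) = min(1, a+b) on (0.06, 1.00) = 1.00
  r & r = max(0, a+b−1) on (0.75, 0.75) = 0.50
  (s | (~r | r)) & (r & r) = max(0, a+b−1) on (1.00, 0.50) = 0.50
  → value = 0.5000
|0.4634 − 0.5000| = 0.037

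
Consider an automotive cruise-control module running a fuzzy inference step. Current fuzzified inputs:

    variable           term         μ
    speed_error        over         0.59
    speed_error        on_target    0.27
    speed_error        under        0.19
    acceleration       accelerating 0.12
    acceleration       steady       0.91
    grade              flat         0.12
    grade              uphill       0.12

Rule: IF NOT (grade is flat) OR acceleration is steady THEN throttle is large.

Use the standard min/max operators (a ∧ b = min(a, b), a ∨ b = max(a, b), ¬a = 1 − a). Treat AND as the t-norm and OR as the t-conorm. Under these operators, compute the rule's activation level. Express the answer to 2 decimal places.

firing strength: ¬flat=1−0.12=0.88, steady=0.91; OR[max(a, b)] → w = 0.91

0.91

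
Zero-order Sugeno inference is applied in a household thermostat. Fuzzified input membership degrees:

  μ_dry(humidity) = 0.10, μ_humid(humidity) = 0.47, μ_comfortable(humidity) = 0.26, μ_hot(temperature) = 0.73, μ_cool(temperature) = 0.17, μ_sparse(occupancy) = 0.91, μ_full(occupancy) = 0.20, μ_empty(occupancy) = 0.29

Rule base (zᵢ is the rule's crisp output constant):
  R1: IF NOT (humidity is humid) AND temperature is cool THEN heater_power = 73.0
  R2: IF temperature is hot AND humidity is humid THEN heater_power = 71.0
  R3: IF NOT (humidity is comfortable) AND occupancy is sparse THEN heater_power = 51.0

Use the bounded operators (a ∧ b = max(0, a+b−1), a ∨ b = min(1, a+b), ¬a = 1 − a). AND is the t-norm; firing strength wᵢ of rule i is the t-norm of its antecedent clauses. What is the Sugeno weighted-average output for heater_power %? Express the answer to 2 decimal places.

R1 (z=73.0): ¬humid=1−0.47=0.53, cool=0.17; AND[max(0, a+b−1)] → w = 0.00
R2 (z=71.0): hot=0.73, humid=0.47; AND[max(0, a+b−1)] → w = 0.20
R3 (z=51.0): ¬comfortable=1−0.26=0.74, sparse=0.91; AND[max(0, a+b−1)] → w = 0.65
Weighted average = (0.00·73.0 + 0.20·71.0 + 0.65·51.0) / (0.00 + 0.20 + 0.65)
  = 47.3500 / 0.8500 = 55.71

55.71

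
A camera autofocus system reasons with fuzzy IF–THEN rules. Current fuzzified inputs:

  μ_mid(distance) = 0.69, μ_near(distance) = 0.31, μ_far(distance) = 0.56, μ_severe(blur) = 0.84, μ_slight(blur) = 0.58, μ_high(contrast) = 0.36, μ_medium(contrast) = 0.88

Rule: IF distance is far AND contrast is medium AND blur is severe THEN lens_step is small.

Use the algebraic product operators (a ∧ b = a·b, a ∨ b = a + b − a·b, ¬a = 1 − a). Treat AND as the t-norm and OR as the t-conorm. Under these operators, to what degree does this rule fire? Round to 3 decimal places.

0.414

firing strength: far=0.56, medium=0.88, severe=0.84; AND[a·b] → w = 0.4140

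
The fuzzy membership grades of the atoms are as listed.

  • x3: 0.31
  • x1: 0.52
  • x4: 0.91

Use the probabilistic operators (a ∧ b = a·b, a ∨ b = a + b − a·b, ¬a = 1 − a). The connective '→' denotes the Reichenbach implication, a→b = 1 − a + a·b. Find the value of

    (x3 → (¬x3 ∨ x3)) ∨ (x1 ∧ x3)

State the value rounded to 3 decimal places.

¬x3 = 1 − 0.3100 = 0.6900
¬x3 ∨ x3 = a + b − a·b on (0.6900, 0.3100) = 0.7861
x3 → (¬x3 ∨ x3)  [Reichenbach: 1 − a + a·b] with a=0.3100, b=0.7861 → 0.9337
x1 ∧ x3 = a·b on (0.5200, 0.3100) = 0.1612
(x3 → (¬x3 ∨ x3)) ∨ (x1 ∧ x3) = a + b − a·b on (0.9337, 0.1612) = 0.9444

0.944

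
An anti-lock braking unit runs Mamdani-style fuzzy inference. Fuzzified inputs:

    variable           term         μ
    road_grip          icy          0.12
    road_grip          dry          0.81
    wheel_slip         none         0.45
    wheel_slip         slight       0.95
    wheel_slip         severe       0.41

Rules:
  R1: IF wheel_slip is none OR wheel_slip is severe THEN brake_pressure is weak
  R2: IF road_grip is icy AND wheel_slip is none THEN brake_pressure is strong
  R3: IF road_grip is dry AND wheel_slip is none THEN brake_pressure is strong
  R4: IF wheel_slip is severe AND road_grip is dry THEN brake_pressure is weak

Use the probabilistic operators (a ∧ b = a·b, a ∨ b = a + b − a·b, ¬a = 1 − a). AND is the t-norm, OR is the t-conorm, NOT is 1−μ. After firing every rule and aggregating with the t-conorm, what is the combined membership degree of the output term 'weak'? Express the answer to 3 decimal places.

R1: none=0.45, severe=0.41; OR[a + b − a·b] → w = 0.6755
R2: icy=0.12, none=0.45; AND[a·b] → w = 0.0540
R3: dry=0.81, none=0.45; AND[a·b] → w = 0.3645
R4: severe=0.41, dry=0.81; AND[a·b] → w = 0.3321
Rules with consequent 'weak': {R1, R4} → strengths 0.6755, 0.3321
Aggregate via t-conorm [a + b − a·b]: 0.7833

0.783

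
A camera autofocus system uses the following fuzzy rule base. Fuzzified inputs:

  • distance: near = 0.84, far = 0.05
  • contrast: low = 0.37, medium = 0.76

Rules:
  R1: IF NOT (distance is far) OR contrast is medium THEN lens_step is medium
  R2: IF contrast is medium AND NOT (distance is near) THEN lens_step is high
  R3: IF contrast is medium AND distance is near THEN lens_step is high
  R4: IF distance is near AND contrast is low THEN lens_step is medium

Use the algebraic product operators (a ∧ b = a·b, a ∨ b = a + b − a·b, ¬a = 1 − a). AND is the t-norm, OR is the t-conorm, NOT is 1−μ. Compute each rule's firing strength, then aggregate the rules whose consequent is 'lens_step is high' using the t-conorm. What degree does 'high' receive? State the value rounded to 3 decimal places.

0.682

R1: ¬far=1−0.05=0.95, medium=0.76; OR[a + b − a·b] → w = 0.9880
R2: medium=0.76, ¬near=1−0.84=0.16; AND[a·b] → w = 0.1216
R3: medium=0.76, near=0.84; AND[a·b] → w = 0.6384
R4: near=0.84, low=0.37; AND[a·b] → w = 0.3108
Rules with consequent 'high': {R2, R3} → strengths 0.1216, 0.6384
Aggregate via t-conorm [a + b − a·b]: 0.6824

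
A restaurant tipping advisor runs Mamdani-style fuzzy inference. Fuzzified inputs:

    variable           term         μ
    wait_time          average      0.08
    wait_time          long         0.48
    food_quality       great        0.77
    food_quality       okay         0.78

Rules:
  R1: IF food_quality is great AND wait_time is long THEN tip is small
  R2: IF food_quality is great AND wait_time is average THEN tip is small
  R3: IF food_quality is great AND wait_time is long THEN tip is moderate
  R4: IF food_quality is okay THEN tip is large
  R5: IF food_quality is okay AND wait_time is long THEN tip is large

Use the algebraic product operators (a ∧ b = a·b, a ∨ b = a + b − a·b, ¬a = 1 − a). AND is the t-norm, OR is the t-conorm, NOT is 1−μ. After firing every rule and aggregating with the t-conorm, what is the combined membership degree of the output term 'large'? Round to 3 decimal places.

R1: great=0.77, long=0.48; AND[a·b] → w = 0.3696
R2: great=0.77, average=0.08; AND[a·b] → w = 0.0616
R3: great=0.77, long=0.48; AND[a·b] → w = 0.3696
R4: okay=0.78 → w = 0.7800
R5: okay=0.78, long=0.48; AND[a·b] → w = 0.3744
Rules with consequent 'large': {R4, R5} → strengths 0.7800, 0.3744
Aggregate via t-conorm [a + b − a·b]: 0.8624

0.862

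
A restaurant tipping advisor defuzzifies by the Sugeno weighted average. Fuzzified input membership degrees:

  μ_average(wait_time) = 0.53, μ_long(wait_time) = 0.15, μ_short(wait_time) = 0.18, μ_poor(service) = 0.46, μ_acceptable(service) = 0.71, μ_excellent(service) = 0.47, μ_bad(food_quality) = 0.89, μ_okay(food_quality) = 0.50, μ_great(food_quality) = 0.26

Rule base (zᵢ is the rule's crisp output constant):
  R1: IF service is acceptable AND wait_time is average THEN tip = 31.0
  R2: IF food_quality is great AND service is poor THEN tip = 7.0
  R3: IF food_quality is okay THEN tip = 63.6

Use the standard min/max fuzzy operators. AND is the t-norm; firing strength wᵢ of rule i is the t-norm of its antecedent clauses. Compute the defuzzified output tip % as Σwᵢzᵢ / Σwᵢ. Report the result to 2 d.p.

38.80

R1 (z=31.0): acceptable=0.71, average=0.53; AND[min(a, b)] → w = 0.53
R2 (z=7.0): great=0.26, poor=0.46; AND[min(a, b)] → w = 0.26
R3 (z=63.6): okay=0.50 → w = 0.50
Weighted average = (0.53·31.0 + 0.26·7.0 + 0.50·63.6) / (0.53 + 0.26 + 0.50)
  = 50.0500 / 1.2900 = 38.80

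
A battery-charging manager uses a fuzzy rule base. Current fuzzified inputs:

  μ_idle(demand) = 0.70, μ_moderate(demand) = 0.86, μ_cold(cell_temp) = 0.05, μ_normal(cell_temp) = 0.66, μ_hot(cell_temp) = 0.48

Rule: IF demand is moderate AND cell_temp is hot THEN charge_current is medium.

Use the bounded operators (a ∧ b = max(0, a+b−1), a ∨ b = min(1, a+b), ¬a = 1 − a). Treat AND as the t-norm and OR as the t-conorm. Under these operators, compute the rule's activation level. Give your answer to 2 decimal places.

firing strength: moderate=0.86, hot=0.48; AND[max(0, a+b−1)] → w = 0.34

0.34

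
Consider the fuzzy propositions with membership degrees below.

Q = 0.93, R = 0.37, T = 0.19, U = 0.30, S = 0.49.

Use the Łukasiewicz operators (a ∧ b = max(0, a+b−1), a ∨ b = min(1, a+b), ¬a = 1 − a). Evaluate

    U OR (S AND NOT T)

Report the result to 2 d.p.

NOT T = 1 − 0.19 = 0.81
S AND NOT T = max(0, a+b−1) on (0.49, 0.81) = 0.30
U OR (S AND NOT T) = min(1, a+b) on (0.30, 0.30) = 0.60

0.60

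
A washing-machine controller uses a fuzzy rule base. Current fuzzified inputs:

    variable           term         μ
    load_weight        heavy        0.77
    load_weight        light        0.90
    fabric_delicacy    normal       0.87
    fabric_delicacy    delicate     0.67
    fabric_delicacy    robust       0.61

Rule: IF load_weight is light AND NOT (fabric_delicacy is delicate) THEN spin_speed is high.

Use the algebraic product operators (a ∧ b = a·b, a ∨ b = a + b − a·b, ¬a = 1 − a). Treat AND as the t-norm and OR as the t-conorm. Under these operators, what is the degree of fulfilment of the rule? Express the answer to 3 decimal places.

0.297

firing strength: light=0.90, ¬delicate=1−0.67=0.33; AND[a·b] → w = 0.2970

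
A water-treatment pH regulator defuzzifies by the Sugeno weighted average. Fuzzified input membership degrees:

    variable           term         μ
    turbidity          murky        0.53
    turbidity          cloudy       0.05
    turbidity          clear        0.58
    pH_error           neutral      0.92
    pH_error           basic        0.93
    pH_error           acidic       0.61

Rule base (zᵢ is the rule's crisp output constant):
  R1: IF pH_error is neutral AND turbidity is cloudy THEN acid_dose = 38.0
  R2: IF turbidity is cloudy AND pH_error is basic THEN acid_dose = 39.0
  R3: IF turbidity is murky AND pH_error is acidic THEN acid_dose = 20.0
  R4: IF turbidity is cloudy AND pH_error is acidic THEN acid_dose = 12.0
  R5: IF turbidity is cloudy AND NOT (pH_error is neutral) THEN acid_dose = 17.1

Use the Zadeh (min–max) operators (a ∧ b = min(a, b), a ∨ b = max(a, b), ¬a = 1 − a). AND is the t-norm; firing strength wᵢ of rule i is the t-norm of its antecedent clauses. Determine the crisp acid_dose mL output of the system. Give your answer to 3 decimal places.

R1 (z=38.0): neutral=0.92, cloudy=0.05; AND[min(a, b)] → w = 0.05
R2 (z=39.0): cloudy=0.05, basic=0.93; AND[min(a, b)] → w = 0.05
R3 (z=20.0): murky=0.53, acidic=0.61; AND[min(a, b)] → w = 0.53
R4 (z=12.0): cloudy=0.05, acidic=0.61; AND[min(a, b)] → w = 0.05
R5 (z=17.1): cloudy=0.05, ¬neutral=1−0.92=0.08; AND[min(a, b)] → w = 0.05
Weighted average = (0.05·38.0 + 0.05·39.0 + 0.53·20.0 + 0.05·12.0 + 0.05·17.1) / (0.05 + 0.05 + 0.53 + 0.05 + 0.05)
  = 15.9050 / 0.7300 = 21.788

21.788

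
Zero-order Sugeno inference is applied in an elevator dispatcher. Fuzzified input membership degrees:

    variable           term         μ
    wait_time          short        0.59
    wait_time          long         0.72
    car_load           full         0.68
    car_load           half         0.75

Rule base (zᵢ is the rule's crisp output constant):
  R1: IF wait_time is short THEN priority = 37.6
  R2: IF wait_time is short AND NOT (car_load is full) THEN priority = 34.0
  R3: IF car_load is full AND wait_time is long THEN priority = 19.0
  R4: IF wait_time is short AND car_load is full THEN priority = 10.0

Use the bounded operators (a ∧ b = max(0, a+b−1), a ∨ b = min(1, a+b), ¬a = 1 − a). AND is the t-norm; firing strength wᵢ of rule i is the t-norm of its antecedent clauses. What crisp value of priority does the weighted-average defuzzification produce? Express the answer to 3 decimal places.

25.781

R1 (z=37.6): short=0.59 → w = 0.59
R2 (z=34.0): short=0.59, ¬full=1−0.68=0.32; AND[max(0, a+b−1)] → w = 0.00
R3 (z=19.0): full=0.68, long=0.72; AND[max(0, a+b−1)] → w = 0.40
R4 (z=10.0): short=0.59, full=0.68; AND[max(0, a+b−1)] → w = 0.27
Weighted average = (0.59·37.6 + 0.00·34.0 + 0.40·19.0 + 0.27·10.0) / (0.59 + 0.00 + 0.40 + 0.27)
  = 32.4840 / 1.2600 = 25.781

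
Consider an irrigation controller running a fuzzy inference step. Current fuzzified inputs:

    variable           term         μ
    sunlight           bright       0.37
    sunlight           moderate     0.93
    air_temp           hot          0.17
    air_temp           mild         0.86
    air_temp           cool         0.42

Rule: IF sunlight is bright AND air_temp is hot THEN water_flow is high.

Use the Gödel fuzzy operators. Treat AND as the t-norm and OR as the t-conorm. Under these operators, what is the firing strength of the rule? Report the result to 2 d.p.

firing strength: bright=0.37, hot=0.17; AND[min(a, b)] → w = 0.17

0.17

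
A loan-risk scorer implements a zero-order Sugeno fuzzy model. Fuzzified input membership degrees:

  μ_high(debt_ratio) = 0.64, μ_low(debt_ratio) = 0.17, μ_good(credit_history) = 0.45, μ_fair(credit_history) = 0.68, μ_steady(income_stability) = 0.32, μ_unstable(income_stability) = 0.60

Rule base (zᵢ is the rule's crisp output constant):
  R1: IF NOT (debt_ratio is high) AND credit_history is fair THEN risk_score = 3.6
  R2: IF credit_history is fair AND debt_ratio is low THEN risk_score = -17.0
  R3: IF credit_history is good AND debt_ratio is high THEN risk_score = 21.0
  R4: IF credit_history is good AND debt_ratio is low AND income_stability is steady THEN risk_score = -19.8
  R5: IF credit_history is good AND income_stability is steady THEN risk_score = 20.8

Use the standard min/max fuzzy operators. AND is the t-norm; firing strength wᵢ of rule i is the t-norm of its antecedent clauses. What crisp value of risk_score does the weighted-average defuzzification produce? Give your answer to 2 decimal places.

R1 (z=3.6): ¬high=1−0.64=0.36, fair=0.68; AND[min(a, b)] → w = 0.36
R2 (z=-17.0): fair=0.68, low=0.17; AND[min(a, b)] → w = 0.17
R3 (z=21.0): good=0.45, high=0.64; AND[min(a, b)] → w = 0.45
R4 (z=-19.8): good=0.45, low=0.17, steady=0.32; AND[min(a, b)] → w = 0.17
R5 (z=20.8): good=0.45, steady=0.32; AND[min(a, b)] → w = 0.32
Weighted average = (0.36·3.6 + 0.17·-17.0 + 0.45·21.0 + 0.17·-19.8 + 0.32·20.8) / (0.36 + 0.17 + 0.45 + 0.17 + 0.32)
  = 11.1460 / 1.4700 = 7.58

7.58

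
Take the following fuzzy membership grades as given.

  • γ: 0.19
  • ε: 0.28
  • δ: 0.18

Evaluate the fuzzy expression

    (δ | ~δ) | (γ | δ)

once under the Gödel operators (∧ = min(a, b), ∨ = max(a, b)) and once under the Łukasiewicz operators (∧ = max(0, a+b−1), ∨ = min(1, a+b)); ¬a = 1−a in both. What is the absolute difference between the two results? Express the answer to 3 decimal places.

Under Gödel:
  ~δ = 1 − 0.18 = 0.82
  δ | ~δ = max(a, b) on (0.18, 0.82) = 0.82
  γ | δ = max(a, b) on (0.19, 0.18) = 0.19
  (δ | ~δ) | (γ | δ) = max(a, b) on (0.82, 0.19) = 0.82
  → value = 0.8200
Under Łukasiewicz:
  ~δ = 1 − 0.18 = 0.82
  δ | ~δ = min(1, a+b) on (0.18, 0.82) = 1.00
  γ | δ = min(1, a+b) on (0.19, 0.18) = 0.37
  (δ | ~δ) | (γ | δ) = min(1, a+b) on (1.00, 0.37) = 1.00
  → value = 1.0000
|0.8200 − 1.0000| = 0.180

0.180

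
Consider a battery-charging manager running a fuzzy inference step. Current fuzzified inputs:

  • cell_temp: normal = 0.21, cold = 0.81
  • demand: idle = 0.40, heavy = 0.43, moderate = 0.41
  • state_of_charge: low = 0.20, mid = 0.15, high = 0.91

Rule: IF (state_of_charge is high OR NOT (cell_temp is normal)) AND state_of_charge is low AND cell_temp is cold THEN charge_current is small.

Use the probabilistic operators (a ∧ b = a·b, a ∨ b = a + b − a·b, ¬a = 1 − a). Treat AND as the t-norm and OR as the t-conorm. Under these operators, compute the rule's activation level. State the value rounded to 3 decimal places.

0.159

firing strength: (high=0.91 OR ¬normal=1−0.21=0.79) = 0.9811; AND[a·b] with low=0.20, cold=0.81 → w = 0.1589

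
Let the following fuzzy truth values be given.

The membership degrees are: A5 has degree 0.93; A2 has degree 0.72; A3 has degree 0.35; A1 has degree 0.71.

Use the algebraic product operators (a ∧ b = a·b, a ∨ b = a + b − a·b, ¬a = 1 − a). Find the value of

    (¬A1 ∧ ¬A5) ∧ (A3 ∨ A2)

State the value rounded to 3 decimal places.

0.017

¬A1 = 1 − 0.7100 = 0.2900
¬A5 = 1 − 0.9300 = 0.0700
¬A1 ∧ ¬A5 = a·b on (0.2900, 0.0700) = 0.0203
A3 ∨ A2 = a + b − a·b on (0.3500, 0.7200) = 0.8180
(¬A1 ∧ ¬A5) ∧ (A3 ∨ A2) = a·b on (0.0203, 0.8180) = 0.0166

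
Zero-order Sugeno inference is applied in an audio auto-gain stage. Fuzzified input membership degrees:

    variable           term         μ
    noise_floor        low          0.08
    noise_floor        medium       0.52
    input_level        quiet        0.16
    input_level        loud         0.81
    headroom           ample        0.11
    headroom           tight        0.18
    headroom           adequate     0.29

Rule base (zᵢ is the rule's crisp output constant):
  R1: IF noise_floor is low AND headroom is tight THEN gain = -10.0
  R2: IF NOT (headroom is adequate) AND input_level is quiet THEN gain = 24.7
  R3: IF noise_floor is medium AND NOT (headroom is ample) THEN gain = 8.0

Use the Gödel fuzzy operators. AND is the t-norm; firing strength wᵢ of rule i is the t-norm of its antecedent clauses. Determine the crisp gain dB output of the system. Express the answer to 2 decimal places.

9.62

R1 (z=-10.0): low=0.08, tight=0.18; AND[min(a, b)] → w = 0.08
R2 (z=24.7): ¬adequate=1−0.29=0.71, quiet=0.16; AND[min(a, b)] → w = 0.16
R3 (z=8.0): medium=0.52, ¬ample=1−0.11=0.89; AND[min(a, b)] → w = 0.52
Weighted average = (0.08·-10.0 + 0.16·24.7 + 0.52·8.0) / (0.08 + 0.16 + 0.52)
  = 7.3120 / 0.7600 = 9.62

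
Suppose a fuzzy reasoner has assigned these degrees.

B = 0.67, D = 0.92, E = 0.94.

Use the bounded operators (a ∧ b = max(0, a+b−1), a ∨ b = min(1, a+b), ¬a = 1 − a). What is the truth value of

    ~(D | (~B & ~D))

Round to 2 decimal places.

0.08

~B = 1 − 0.67 = 0.33
~D = 1 − 0.92 = 0.08
~B & ~D = max(0, a+b−1) on (0.33, 0.08) = 0.00
D | (~B & ~D) = min(1, a+b) on (0.92, 0.00) = 0.92
~(D | (~B & ~D)) = 1 − 0.92 = 0.08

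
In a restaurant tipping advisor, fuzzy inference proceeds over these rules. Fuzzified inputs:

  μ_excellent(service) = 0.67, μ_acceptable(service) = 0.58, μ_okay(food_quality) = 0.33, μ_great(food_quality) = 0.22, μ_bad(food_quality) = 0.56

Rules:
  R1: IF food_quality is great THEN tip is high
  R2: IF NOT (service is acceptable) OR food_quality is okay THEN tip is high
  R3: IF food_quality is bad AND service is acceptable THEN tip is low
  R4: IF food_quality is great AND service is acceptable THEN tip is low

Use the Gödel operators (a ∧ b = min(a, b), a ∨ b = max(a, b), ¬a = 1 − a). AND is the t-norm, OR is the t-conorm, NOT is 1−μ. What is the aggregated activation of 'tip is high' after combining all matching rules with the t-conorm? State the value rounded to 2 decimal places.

R1: great=0.22 → w = 0.22
R2: ¬acceptable=1−0.58=0.42, okay=0.33; OR[max(a, b)] → w = 0.42
R3: bad=0.56, acceptable=0.58; AND[min(a, b)] → w = 0.56
R4: great=0.22, acceptable=0.58; AND[min(a, b)] → w = 0.22
Rules with consequent 'high': {R1, R2} → strengths 0.22, 0.42
Aggregate via t-conorm [max(a, b)]: 0.42

0.42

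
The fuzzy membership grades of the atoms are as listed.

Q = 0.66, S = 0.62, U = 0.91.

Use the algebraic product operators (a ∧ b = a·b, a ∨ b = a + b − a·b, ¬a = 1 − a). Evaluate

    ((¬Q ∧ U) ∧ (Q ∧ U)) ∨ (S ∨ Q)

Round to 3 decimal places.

¬Q = 1 − 0.6600 = 0.3400
¬Q ∧ U = a·b on (0.3400, 0.9100) = 0.3094
Q ∧ U = a·b on (0.6600, 0.9100) = 0.6006
(¬Q ∧ U) ∧ (Q ∧ U) = a·b on (0.3094, 0.6006) = 0.1858
S ∨ Q = a + b − a·b on (0.6200, 0.6600) = 0.8708
((¬Q ∧ U) ∧ (Q ∧ U)) ∨ (S ∨ Q) = a + b − a·b on (0.1858, 0.8708) = 0.8948

0.895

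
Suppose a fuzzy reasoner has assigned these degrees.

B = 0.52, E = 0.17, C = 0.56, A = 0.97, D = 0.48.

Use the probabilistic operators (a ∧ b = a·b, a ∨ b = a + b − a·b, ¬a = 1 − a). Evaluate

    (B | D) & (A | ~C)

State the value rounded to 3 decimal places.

B | D = a + b − a·b on (0.5200, 0.4800) = 0.7504
~C = 1 − 0.5600 = 0.4400
A | ~C = a + b − a·b on (0.9700, 0.4400) = 0.9832
(B | D) & (A | ~C) = a·b on (0.7504, 0.9832) = 0.7378

0.738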